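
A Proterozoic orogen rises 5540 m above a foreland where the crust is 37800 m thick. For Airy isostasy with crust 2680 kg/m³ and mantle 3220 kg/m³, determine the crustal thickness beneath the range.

70800 m

Root depth r = h ρ_c / (ρ_m − ρ_c) = 5540 m × 2680 / 540 = 27490 m.
Total thickness = T + h + r = 37800 m + 5540 m + 27490 m = 70800 m.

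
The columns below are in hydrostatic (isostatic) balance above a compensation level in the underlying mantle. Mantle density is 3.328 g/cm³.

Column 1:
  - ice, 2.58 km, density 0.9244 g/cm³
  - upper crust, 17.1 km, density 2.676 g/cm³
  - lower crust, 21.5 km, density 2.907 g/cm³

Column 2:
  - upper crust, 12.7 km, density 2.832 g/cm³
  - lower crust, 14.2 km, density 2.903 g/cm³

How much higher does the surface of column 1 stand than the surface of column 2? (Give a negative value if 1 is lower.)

For any compensation level in the mantle, the mantle terms cancel and isostasy reduces to e = (Σt_1 − Σt_2) − (Σ(ρt)_1 − Σ(ρt)_2) / ρ_m.
Σt_1 = 41.18 km; Σt_2 = 26.9 km; Σ(ρt)_1 = 110.645052; Σ(ρt)_2 = 77.189 (in km·g/cm³).
e = (41.18 − 26.9) − (110.645052 − 77.189) / 3.328 = 4.23 km.

4.23 km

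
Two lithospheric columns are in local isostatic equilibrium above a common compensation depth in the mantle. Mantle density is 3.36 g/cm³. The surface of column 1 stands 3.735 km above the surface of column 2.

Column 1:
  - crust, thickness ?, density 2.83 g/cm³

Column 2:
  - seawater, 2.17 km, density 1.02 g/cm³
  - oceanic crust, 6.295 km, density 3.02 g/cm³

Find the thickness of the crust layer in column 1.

Take the compensation level at the base of the deeper column (depth z_c below the surface of column 1) and equate Σ ρ_i t_i down to z_c; mantle fills any gap and the z_c terms cancel.
Column 1: x×2.83 + (z_c − 0 − x)×3.36
Column 2: 3.735×0 + 2.17×1.02 + 6.295×3.02 + (z_c − 3.735 − 8.465)×3.36
The z_c×3.36 term appears on both sides and cancels. Collect the known terms of each column as K = Σ(ρt)_known − 3.36 × (depth of known layers): K_1 = 0 − 3.36×0 = 0; K_2 = 21.2243 − 3.36×(3.735 + 8.465) = −19.7677.
Balance: K_1 − x×(3.36 − 2.83) = K_2, so x = (K_1 − K_2)/(3.36 − 2.83) = 19.7677/0.53 = 37.3 km.

37.3 km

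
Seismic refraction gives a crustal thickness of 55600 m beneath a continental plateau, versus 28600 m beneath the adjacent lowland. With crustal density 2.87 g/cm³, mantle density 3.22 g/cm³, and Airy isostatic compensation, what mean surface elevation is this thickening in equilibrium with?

Excess crust Δ = 55600 m − 28600 m = 27000 m, split between elevation h and root r with h + r = Δ.
Airy balance ρ_c h = (ρ_m − ρ_c) r gives r = h ρ_c/(ρ_m − ρ_c), so h (1 + ρ_c/(ρ_m − ρ_c)) = Δ, i.e. h = Δ (ρ_m − ρ_c)/ρ_m.
h = 27000 m × 0.35/3.22 = 2930 m.

2930 m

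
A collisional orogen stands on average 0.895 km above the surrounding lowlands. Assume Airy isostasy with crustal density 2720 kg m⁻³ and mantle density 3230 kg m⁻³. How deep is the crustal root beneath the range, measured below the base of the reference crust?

4.77 km

Isostatic balance requires: the weight of the topography is balanced by the buoyancy of the root, ρ_c h = (ρ_m − ρ_c) r.
r = h · ρ_c / (ρ_m − ρ_c) = 0.895 km × 2720 / (3230 − 2720) = 4.77 km.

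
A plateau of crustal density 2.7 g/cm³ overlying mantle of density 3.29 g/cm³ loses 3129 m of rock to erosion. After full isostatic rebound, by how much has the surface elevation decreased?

561 m

Rebound u = e ρ_c/ρ_m = 3129 m × 2.7/3.29 = 2568 m.
Net surface drop = e − u = 3129 m − 2568 m = e (ρ_m − ρ_c)/ρ_m = 561 m.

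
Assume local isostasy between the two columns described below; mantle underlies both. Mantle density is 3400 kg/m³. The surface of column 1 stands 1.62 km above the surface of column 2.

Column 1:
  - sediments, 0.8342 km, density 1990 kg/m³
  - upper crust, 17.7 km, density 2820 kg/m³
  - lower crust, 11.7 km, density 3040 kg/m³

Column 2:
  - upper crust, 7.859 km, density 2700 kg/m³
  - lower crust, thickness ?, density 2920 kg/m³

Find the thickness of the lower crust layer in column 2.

Take the compensation level at the base of the deeper column (depth z_c below the surface of column 1) and equate Σ ρ_i t_i down to z_c; mantle fills any gap and the z_c terms cancel.
Column 1: 0.8342×1990 + 17.7×2820 + 11.7×3040 + (z_c − 30.2342)×3400
Column 2: 1.62×0 + 7.859×2700 + x×2920 + (z_c − 1.62 − 7.859 − x)×3400
The z_c×3400 term appears on both sides and cancels. Collect the known terms of each column as K = Σ(ρt)_known − 3400 × (depth of known layers): K_1 = 87142.058 − 3400×30.2342 = −15654.222; K_2 = 21219.3 − 3400×(1.62 + 7.859) = −11009.3.
Balance: K_1 = K_2 − x×(3400 − 2920), so x = (K_2 − K_1)/(3400 − 2920) = 4644.92/480 = 9.68 km.

9.68 km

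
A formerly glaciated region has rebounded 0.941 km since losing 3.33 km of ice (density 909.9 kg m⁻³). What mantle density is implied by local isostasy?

3220 kg m⁻³

ρ_m = ρ_ice t / u = 909.9 × 3.33 km/0.941 km = 3220 kg m⁻³.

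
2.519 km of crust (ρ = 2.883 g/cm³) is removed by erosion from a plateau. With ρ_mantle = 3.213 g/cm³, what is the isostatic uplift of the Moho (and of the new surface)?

2.26 km

Unloading: uplift u = e ρ_c/ρ_m = 2.519 km × 2.883/3.213 = 2.26 km.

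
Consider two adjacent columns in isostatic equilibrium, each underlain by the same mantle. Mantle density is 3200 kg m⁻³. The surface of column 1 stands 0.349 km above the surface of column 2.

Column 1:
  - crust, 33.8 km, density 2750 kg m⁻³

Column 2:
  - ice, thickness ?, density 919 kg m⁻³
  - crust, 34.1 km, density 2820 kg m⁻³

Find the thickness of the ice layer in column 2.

Take the compensation level at the base of the deeper column (depth z_c below the surface of column 1) and equate Σ ρ_i t_i down to z_c; mantle fills any gap and the z_c terms cancel.
Column 1: 33.8×2750 + (z_c − 33.8)×3200
Column 2: 0.349×0 + x×919 + 34.1×2820 + (z_c − 0.349 − 34.1 − x)×3200
The z_c×3200 term appears on both sides and cancels. Collect the known terms of each column as K = Σ(ρt)_known − 3200 × (depth of known layers): K_1 = 92950 − 3200×33.8 = −15210; K_2 = 96162 − 3200×(0.349 + 34.1) = −14074.8.
Balance: K_1 = K_2 − x×(3200 − 919), so x = (K_2 − K_1)/(3200 − 919) = 1135.2/2281 = 0.498 km.

0.498 km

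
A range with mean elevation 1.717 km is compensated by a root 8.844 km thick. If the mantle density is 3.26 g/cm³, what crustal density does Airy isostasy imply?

ρ_c h = (ρ_m − ρ_c) r → ρ_c (h + r) = ρ_m r → ρ_c = ρ_m r / (h + r).
ρ_c = 3.26 × 8.844 km / (1.717 km + 8.844 km) = 2.73 g/cm³.

2.73 g/cm³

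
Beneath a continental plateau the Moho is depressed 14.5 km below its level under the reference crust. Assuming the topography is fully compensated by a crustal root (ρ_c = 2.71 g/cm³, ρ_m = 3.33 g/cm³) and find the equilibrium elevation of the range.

Equating mass per unit area of the two columns: ρ_c h = (ρ_m − ρ_c) r.
h = r (ρ_m − ρ_c) / ρ_c = 14.5 km × (3.33 − 2.71) / 2.71 = 3.32 km.

3.32 km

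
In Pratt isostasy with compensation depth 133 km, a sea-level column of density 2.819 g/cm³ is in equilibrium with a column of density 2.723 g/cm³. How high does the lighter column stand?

ρ_ref D = ρ (D + h) → h = D (ρ_ref − ρ)/ρ.
h = 133 km × (2.819 − 2.723)/2.723 = 4.69 km.

4.69 km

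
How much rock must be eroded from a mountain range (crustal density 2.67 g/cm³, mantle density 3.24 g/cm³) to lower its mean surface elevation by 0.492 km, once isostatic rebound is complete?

2.8 km

Net drop Δ = e − u = e − e ρ_c/ρ_m = e (ρ_m − ρ_c)/ρ_m.
e = Δ ρ_m/(ρ_m − ρ_c) = 0.492 km × 3.24/0.57 = 2.8 km.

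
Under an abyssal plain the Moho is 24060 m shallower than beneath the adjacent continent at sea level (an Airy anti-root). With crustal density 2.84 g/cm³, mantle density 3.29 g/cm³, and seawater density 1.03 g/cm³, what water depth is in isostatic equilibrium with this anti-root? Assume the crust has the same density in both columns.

Replacing a thickness d of crust by seawater at the top must be balanced by replacing crust with mantle at the base: d (ρ_c − ρ_w) = a (ρ_m − ρ_c).
d = a (ρ_m − ρ_c)/(ρ_c − ρ_w) = 24060 m × 0.45/1.81 = 5980 m.

5980 m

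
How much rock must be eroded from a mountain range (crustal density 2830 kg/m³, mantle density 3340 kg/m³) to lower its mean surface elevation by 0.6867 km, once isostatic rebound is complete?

Net drop Δ = e − u = e − e ρ_c/ρ_m = e (ρ_m − ρ_c)/ρ_m.
e = Δ ρ_m/(ρ_m − ρ_c) = 0.6867 km × 3340/510 = 4.5 km.

4.5 km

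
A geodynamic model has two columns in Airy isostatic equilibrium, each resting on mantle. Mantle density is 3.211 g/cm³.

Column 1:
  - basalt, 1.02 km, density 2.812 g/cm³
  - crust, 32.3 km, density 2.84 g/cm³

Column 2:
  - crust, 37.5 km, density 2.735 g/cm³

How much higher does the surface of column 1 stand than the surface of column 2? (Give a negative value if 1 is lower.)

−1.7 km

For any compensation level in the mantle, the mantle terms cancel and isostasy reduces to e = (Σt_1 − Σt_2) − (Σ(ρt)_1 − Σ(ρt)_2) / ρ_m.
Σt_1 = 33.32 km; Σt_2 = 37.5 km; Σ(ρt)_1 = 94.60024; Σ(ρt)_2 = 102.5625 (in km·g/cm³).
e = (33.32 − 37.5) − (94.60024 − 102.5625) / 3.211 = −1.7 km.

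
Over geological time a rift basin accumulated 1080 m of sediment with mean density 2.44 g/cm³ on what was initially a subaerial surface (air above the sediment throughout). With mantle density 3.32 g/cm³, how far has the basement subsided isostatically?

Subaerial load: s = t ρ_sed / ρ_m = 1080 m × 2.44/3.32 = 794 m.

794 m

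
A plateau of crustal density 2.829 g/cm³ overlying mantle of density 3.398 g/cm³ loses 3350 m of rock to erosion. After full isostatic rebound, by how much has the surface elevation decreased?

561 m

Rebound u = e ρ_c/ρ_m = 3350 m × 2.829/3.398 = 2789 m.
Net surface drop = e − u = 3350 m − 2789 m = e (ρ_m − ρ_c)/ρ_m = 561 m.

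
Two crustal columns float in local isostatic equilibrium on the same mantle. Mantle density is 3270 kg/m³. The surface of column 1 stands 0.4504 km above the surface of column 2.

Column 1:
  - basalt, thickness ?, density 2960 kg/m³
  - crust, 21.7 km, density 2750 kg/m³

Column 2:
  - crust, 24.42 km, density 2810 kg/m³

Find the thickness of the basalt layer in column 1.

Take the compensation level at the base of the deeper column (depth z_c below the surface of column 1) and equate Σ ρ_i t_i down to z_c; mantle fills any gap and the z_c terms cancel.
Column 1: x×2960 + 21.7×2750 + (z_c − 21.7 − x)×3270
Column 2: 0.4504×0 + 24.42×2810 + (z_c − 0.4504 − 24.42)×3270
The z_c×3270 term appears on both sides and cancels. Collect the known terms of each column as K = Σ(ρt)_known − 3270 × (depth of known layers): K_1 = 59675 − 3270×21.7 = −11284; K_2 = 68620.2 − 3270×(0.4504 + 24.42) = −12706.008.
Balance: K_1 − x×(3270 − 2960) = K_2, so x = (K_1 − K_2)/(3270 − 2960) = 1422.01/310 = 4.59 km.

4.59 km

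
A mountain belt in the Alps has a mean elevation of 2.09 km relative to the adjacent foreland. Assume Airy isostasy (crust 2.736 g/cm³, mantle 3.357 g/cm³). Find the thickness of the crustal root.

In Airy isostatic equilibrium: the weight of the topography is balanced by the buoyancy of the root, ρ_c h = (ρ_m − ρ_c) r.
r = h · ρ_c / (ρ_m − ρ_c) = 2.09 km × 2.736 / (3.357 − 2.736) = 9.21 km.

9.21 km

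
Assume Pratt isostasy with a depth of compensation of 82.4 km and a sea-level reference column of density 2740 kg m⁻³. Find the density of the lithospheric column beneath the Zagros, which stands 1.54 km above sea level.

2690 kg m⁻³

Pratt balance: ρ_ref D = ρ (D + h).
ρ = ρ_ref D/(D + h) = 2740 × 82.4 km/(82.4 km + 1.54 km) = 2690 kg m⁻³.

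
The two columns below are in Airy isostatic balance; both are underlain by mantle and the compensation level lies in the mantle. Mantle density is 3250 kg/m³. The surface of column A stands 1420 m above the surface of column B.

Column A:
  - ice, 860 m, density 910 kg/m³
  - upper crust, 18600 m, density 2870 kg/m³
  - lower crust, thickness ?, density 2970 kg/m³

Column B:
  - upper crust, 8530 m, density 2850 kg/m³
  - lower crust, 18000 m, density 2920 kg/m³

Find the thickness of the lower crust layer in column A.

Take the compensation level at the base of the deeper column (depth z_c below the surface of column A) and equate Σ ρ_i t_i down to z_c; mantle fills any gap and the z_c terms cancel.
Column A: 860×910 + 18600×2870 + x×2970 + (z_c − 19460 − x)×3250
Column B: 1420×0 + 8530×2850 + 18000×2920 + (z_c − 1420 − 26530)×3250
The z_c×3250 term appears on both sides and cancels. Collect the known terms of each column as K = Σ(ρt)_known − 3250 × (depth of known layers): K_A = 54164600 − 3250×19460 = −9080400; K_B = 76870500 − 3250×(1420 + 26530) = −13967000.
Balance: K_A − x×(3250 − 2970) = K_B, so x = (K_A − K_B)/(3250 − 2970) = 4886600/280 = 17500 m.

17500 m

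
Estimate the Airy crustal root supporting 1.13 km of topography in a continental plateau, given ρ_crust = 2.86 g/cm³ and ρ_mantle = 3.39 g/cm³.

6.1 km

Balancing pressure at the compensation depth: the weight of the topography is balanced by the buoyancy of the root, ρ_c h = (ρ_m − ρ_c) r.
r = h · ρ_c / (ρ_m − ρ_c) = 1.13 km × 2.86 / (3.39 − 2.86) = 6.1 km.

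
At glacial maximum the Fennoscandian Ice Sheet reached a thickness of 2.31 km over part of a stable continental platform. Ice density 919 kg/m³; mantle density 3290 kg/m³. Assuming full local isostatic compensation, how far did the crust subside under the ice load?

0.645 km

By Archimedes' principle applied to the lithosphere: the ice load ρ_ice t is balanced by mantle displaced below, ρ_m s.
s = t ρ_ice / ρ_m = 2.31 km × 919/3290 = 0.645 km.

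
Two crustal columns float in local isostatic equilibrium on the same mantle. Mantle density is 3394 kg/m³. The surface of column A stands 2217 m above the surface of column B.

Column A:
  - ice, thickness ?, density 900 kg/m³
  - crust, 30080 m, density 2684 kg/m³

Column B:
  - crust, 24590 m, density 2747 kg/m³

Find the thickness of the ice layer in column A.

833 m

Take the compensation level at the base of the deeper column (depth z_c below the surface of column A) and equate Σ ρ_i t_i down to z_c; mantle fills any gap and the z_c terms cancel.
Column A: x×900 + 30080×2684 + (z_c − 30080 − x)×3394
Column B: 2217×0 + 24590×2747 + (z_c − 2217 − 24590)×3394
The z_c×3394 term appears on both sides and cancels. Collect the known terms of each column as K = Σ(ρt)_known − 3394 × (depth of known layers): K_A = 80734720 − 3394×30080 = −21356800; K_B = 67548730 − 3394×(2217 + 24590) = −23434228.
Balance: K_A − x×(3394 − 900) = K_B, so x = (K_A − K_B)/(3394 − 900) = 2077430/2494 = 833 m.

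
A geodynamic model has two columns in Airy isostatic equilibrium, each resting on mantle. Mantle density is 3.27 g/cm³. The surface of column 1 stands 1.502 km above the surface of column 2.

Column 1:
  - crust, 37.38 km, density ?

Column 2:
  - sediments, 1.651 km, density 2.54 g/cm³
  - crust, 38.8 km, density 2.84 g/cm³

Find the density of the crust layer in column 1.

2.66 g/cm³

Take the compensation level at the base of the deeper column (depth z_c below the surface of column 1) and equate Σ ρ_i t_i down to z_c; mantle fills any gap and the z_c terms cancel.
Column 1: 37.38×ρ + (z_c − 37.38)×3.27
Column 2: 1.502×0 + 1.651×2.54 + 38.8×2.84 + (z_c − 1.502 − 40.451)×3.27
The z_c×3.27 term appears on both sides and cancels. Collect the known terms of each column as K = Σ(ρt)_known − 3.27 × (depth of known layers): K_1 = 0 − 3.27×37.38 = −122.2326; K_2 = 114.38554 − 3.27×(1.502 + 40.451) = −22.80077.
Balance: K_1 + 37.38×ρ = K_2, so ρ = (K_2 − K_1)/37.38 = 99.4318/37.38 = 2.66 g/cm³.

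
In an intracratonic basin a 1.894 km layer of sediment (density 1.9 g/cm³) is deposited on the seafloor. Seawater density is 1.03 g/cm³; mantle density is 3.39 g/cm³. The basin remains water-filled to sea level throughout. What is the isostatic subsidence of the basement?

Submarine loading: the sediment displaces seawater, and the subsidence is in turn flooded, so s (ρ_m − ρ_w) = t (ρ_sed − ρ_w).
s = 1.894 km × (1.9 − 1.03) / (3.39 − 1.03) = 0.698 km.

0.698 km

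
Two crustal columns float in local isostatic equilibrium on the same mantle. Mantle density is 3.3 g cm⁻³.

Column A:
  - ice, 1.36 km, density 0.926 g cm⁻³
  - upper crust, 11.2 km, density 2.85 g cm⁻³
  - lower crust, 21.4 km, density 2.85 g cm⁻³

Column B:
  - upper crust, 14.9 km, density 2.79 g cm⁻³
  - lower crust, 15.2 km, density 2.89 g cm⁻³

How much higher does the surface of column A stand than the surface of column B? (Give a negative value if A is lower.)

For any compensation level in the mantle, the mantle terms cancel and isostasy reduces to e = (Σt_A − Σt_B) − (Σ(ρt)_A − Σ(ρt)_B) / ρ_m.
Σt_A = 33.96 km; Σt_B = 30.1 km; Σ(ρt)_A = 94.16936; Σ(ρt)_B = 85.499 (in km·g cm⁻³).
e = (33.96 − 30.1) − (94.16936 − 85.499) / 3.3 = 1.23 km.

1.23 km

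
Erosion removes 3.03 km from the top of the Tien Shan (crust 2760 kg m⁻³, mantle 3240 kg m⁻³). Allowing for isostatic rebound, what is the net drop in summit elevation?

Rebound u = e ρ_c/ρ_m = 3.03 km × 2760/3240 = 2.581 km.
Net surface drop = e − u = 3.03 km − 2.581 km = e (ρ_m − ρ_c)/ρ_m = 0.449 km.

0.449 km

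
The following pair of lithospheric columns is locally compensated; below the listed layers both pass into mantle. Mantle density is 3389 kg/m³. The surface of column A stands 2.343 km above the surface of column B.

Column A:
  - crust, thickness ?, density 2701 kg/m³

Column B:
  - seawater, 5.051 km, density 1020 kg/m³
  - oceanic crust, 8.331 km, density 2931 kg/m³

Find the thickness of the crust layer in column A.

34.5 km

Take the compensation level at the base of the deeper column (depth z_c below the surface of column A) and equate Σ ρ_i t_i down to z_c; mantle fills any gap and the z_c terms cancel.
Column A: x×2701 + (z_c − 0 − x)×3389
Column B: 2.343×0 + 5.051×1020 + 8.331×2931 + (z_c − 2.343 − 13.382)×3389
The z_c×3389 term appears on both sides and cancels. Collect the known terms of each column as K = Σ(ρt)_known − 3389 × (depth of known layers): K_A = 0 − 3389×0 = 0; K_B = 29570.181 − 3389×(2.343 + 13.382) = −23721.844.
Balance: K_A − x×(3389 − 2701) = K_B, so x = (K_A − K_B)/(3389 − 2701) = 23721.8/688 = 34.5 km.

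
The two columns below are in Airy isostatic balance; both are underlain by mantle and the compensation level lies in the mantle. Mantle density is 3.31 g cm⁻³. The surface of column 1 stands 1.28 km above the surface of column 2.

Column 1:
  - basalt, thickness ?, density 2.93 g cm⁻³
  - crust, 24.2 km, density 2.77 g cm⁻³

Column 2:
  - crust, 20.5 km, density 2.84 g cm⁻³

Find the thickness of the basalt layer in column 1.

2.12 km

Take the compensation level at the base of the deeper column (depth z_c below the surface of column 1) and equate Σ ρ_i t_i down to z_c; mantle fills any gap and the z_c terms cancel.
Column 1: x×2.93 + 24.2×2.77 + (z_c − 24.2 − x)×3.31
Column 2: 1.28×0 + 20.5×2.84 + (z_c − 1.28 − 20.5)×3.31
The z_c×3.31 term appears on both sides and cancels. Collect the known terms of each column as K = Σ(ρt)_known − 3.31 × (depth of known layers): K_1 = 67.034 − 3.31×24.2 = −13.068; K_2 = 58.22 − 3.31×(1.28 + 20.5) = −13.8718.
Balance: K_1 − x×(3.31 − 2.93) = K_2, so x = (K_1 − K_2)/(3.31 − 2.93) = 0.8038/0.38 = 2.12 km.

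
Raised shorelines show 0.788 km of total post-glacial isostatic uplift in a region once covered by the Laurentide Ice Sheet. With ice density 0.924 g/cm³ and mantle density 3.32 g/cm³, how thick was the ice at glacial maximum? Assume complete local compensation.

u = t ρ_ice/ρ_m → t = u ρ_m/ρ_ice = 0.788 km × 3.32/0.924 = 2.83 km.

2.83 km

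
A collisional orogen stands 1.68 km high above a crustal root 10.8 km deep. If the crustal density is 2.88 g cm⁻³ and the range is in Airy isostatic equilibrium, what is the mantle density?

Airy balance: ρ_c h = (ρ_m − ρ_c) r → ρ_m = ρ_c (1 + h/r).
ρ_m = 2.88 × (1 + 1.68 km/10.8 km) = 3.33 g cm⁻³.

3.33 g cm⁻³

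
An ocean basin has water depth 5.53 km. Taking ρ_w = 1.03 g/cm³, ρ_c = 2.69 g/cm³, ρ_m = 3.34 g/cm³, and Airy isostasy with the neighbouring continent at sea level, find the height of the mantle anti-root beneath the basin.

For local isostatic compensation: replacing crust with seawater at the top is compensated by replacing crust with mantle at the base: d (ρ_c − ρ_w) = a (ρ_m − ρ_c).
a = d (ρ_c − ρ_w)/(ρ_m − ρ_c) = 5.53 km × 1.66/0.65 = 14.1 km.

14.1 km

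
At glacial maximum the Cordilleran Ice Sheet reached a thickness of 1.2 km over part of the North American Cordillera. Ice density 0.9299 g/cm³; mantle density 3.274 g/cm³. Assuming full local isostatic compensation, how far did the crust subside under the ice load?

0.341 km

Balancing pressure at the compensation depth: the ice load ρ_ice t is balanced by mantle displaced below, ρ_m s.
s = t ρ_ice / ρ_m = 1.2 km × 0.9299/3.274 = 0.341 km.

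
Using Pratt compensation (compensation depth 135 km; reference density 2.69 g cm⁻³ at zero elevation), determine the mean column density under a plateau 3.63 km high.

Pratt balance: ρ_ref D = ρ (D + h).
ρ = ρ_ref D/(D + h) = 2.69 × 135 km/(135 km + 3.63 km) = 2.62 g cm⁻³.

2.62 g cm⁻³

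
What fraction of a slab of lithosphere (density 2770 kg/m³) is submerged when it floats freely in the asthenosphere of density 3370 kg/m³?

Submerged fraction = ρ_obj/ρ_fluid = 2770/3370 = 0.822.

0.822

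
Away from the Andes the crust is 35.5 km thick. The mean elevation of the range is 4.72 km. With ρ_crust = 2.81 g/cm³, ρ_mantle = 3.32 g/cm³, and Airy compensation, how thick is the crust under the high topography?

66.2 km

Root depth r = h ρ_c / (ρ_m − ρ_c) = 4.72 km × 2.81 / 0.51 = 26.01 km.
Total thickness = T + h + r = 35.5 km + 4.72 km + 26.01 km = 66.2 km.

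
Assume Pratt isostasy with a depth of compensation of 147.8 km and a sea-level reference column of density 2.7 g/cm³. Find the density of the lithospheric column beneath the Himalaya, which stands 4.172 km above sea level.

Pratt balance: ρ_ref D = ρ (D + h).
ρ = ρ_ref D/(D + h) = 2.7 × 147.8 km/(147.8 km + 4.172 km) = 2.63 g/cm³.

2.63 g/cm³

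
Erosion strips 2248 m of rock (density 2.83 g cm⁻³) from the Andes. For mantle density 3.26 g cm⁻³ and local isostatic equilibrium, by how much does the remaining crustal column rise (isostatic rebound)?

1950 m

Unloading: uplift u = e ρ_c/ρ_m = 2248 m × 2.83/3.26 = 1950 m.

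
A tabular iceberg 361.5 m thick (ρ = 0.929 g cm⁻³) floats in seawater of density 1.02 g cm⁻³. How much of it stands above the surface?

32.3 m

Floating equilibrium: submerged depth d = t ρ_obj/ρ_fluid = 361.5 m × 0.929/1.02 = 329.2 m.
Freeboard = t − d = 361.5 m − 329.2 m = 32.3 m.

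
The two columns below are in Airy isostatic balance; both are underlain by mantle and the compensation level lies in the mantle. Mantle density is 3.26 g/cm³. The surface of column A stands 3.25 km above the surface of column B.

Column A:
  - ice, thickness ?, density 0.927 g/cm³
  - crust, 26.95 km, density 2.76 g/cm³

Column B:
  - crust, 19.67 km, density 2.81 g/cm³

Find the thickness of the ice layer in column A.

Take the compensation level at the base of the deeper column (depth z_c below the surface of column A) and equate Σ ρ_i t_i down to z_c; mantle fills any gap and the z_c terms cancel.
Column A: x×0.927 + 26.95×2.76 + (z_c − 26.95 − x)×3.26
Column B: 3.25×0 + 19.67×2.81 + (z_c − 3.25 − 19.67)×3.26
The z_c×3.26 term appears on both sides and cancels. Collect the known terms of each column as K = Σ(ρt)_known − 3.26 × (depth of known layers): K_A = 74.382 − 3.26×26.95 = −13.475; K_B = 55.2727 − 3.26×(3.25 + 19.67) = −19.4465.
Balance: K_A − x×(3.26 − 0.927) = K_B, so x = (K_A − K_B)/(3.26 − 0.927) = 5.9715/2.333 = 2.56 km.

2.56 km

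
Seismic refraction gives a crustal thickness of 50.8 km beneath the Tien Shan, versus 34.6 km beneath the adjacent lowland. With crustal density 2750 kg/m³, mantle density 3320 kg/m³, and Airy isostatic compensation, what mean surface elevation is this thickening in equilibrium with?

Excess crust Δ = 50.8 km − 34.6 km = 16.2 km, split between elevation h and root r with h + r = Δ.
Airy balance ρ_c h = (ρ_m − ρ_c) r gives r = h ρ_c/(ρ_m − ρ_c), so h (1 + ρ_c/(ρ_m − ρ_c)) = Δ, i.e. h = Δ (ρ_m − ρ_c)/ρ_m.
h = 16.2 km × 570/3320 = 2.78 km.

2.78 km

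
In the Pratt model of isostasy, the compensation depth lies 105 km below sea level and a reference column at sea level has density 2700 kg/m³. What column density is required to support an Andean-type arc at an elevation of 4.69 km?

2580 kg/m³

Pratt balance: ρ_ref D = ρ (D + h).
ρ = ρ_ref D/(D + h) = 2700 × 105 km/(105 km + 4.69 km) = 2580 kg/m³.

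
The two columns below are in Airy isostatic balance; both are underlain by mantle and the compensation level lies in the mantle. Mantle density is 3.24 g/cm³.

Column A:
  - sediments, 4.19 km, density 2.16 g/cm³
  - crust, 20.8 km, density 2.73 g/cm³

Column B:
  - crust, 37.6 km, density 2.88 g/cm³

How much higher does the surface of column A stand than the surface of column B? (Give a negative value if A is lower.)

For any compensation level in the mantle, the mantle terms cancel and isostasy reduces to e = (Σt_A − Σt_B) − (Σ(ρt)_A − Σ(ρt)_B) / ρ_m.
Σt_A = 24.99 km; Σt_B = 37.6 km; Σ(ρt)_A = 65.8344; Σ(ρt)_B = 108.288 (in km·g/cm³).
e = (24.99 − 37.6) − (65.8344 − 108.288) / 3.24 = 0.493 km.

0.493 km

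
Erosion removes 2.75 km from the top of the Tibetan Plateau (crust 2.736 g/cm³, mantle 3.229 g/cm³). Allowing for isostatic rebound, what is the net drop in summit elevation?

0.42 km

Rebound u = e ρ_c/ρ_m = 2.75 km × 2.736/3.229 = 2.33 km.
Net surface drop = e − u = 2.75 km − 2.33 km = e (ρ_m − ρ_c)/ρ_m = 0.42 km.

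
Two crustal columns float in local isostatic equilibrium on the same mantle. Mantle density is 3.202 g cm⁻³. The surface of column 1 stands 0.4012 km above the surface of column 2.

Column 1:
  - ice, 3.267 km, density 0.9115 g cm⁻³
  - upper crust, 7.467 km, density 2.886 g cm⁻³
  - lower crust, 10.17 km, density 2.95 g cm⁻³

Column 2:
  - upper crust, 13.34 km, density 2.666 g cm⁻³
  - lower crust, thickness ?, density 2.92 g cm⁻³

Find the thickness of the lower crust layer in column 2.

Take the compensation level at the base of the deeper column (depth z_c below the surface of column 1) and equate Σ ρ_i t_i down to z_c; mantle fills any gap and the z_c terms cancel.
Column 1: 3.267×0.9115 + 7.467×2.886 + 10.17×2.95 + (z_c − 20.904)×3.202
Column 2: 0.4012×0 + 13.34×2.666 + x×2.92 + (z_c − 0.4012 − 13.34 − x)×3.202
The z_c×3.202 term appears on both sides and cancels. Collect the known terms of each column as K = Σ(ρt)_known − 3.202 × (depth of known layers): K_1 = 54.5291325 − 3.202×20.904 = −12.4054755; K_2 = 35.56444 − 3.202×(0.4012 + 13.34) = −8.4348824.
Balance: K_1 = K_2 − x×(3.202 − 2.92), so x = (K_2 − K_1)/(3.202 − 2.92) = 3.97059/0.282 = 14.1 km.

14.1 km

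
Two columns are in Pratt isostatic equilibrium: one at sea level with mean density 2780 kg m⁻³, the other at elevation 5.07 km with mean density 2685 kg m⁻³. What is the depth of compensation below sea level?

ρ_ref D = ρ (D + h) → D (ρ_ref − ρ) = ρ h.
D = ρ h/(ρ_ref − ρ) = 2685 × 5.07 km/(2780 − 2685) = 143 km.

143 km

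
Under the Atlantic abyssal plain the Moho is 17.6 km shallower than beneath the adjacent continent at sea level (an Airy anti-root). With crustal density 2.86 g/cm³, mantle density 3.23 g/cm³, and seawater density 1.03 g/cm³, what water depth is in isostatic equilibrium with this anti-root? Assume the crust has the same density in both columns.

Replacing a thickness d of crust by seawater at the top must be balanced by replacing crust with mantle at the base: d (ρ_c − ρ_w) = a (ρ_m − ρ_c).
d = a (ρ_m − ρ_c)/(ρ_c − ρ_w) = 17.6 km × 0.37/1.83 = 3.56 km.

3.56 km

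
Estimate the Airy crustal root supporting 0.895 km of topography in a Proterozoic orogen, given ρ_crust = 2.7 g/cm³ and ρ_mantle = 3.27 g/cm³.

For local isostatic compensation: the weight of the topography is balanced by the buoyancy of the root, ρ_c h = (ρ_m − ρ_c) r.
r = h · ρ_c / (ρ_m − ρ_c) = 0.895 km × 2.7 / (3.27 − 2.7) = 4.24 km.

4.24 km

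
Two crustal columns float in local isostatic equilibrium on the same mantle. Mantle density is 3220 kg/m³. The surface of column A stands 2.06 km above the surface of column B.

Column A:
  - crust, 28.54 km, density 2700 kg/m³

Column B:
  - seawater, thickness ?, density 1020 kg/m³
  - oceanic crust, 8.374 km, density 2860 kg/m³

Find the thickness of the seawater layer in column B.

2.36 km

Take the compensation level at the base of the deeper column (depth z_c below the surface of column A) and equate Σ ρ_i t_i down to z_c; mantle fills any gap and the z_c terms cancel.
Column A: 28.54×2700 + (z_c − 28.54)×3220
Column B: 2.06×0 + x×1020 + 8.374×2860 + (z_c − 2.06 − 8.374 − x)×3220
The z_c×3220 term appears on both sides and cancels. Collect the known terms of each column as K = Σ(ρt)_known − 3220 × (depth of known layers): K_A = 77058 − 3220×28.54 = −14840.8; K_B = 23949.64 − 3220×(2.06 + 8.374) = −9647.84.
Balance: K_A = K_B − x×(3220 − 1020), so x = (K_B − K_A)/(3220 − 1020) = 5192.96/2200 = 2.36 km.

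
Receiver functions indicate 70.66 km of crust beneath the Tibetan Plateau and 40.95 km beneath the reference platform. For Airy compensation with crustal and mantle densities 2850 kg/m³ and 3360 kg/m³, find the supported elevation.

Excess crust Δ = 70.66 km − 40.95 km = 29.71 km, split between elevation h and root r with h + r = Δ.
Airy balance ρ_c h = (ρ_m − ρ_c) r gives r = h ρ_c/(ρ_m − ρ_c), so h (1 + ρ_c/(ρ_m − ρ_c)) = Δ, i.e. h = Δ (ρ_m − ρ_c)/ρ_m.
h = 29.71 km × 510/3360 = 4.51 km.

4.51 km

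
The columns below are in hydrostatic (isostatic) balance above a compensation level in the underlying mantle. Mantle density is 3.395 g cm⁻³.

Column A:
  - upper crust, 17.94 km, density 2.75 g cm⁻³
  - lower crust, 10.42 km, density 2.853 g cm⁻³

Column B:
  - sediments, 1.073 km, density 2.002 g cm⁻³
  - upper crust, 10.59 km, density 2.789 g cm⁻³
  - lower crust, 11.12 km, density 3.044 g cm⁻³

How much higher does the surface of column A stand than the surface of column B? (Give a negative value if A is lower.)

For any compensation level in the mantle, the mantle terms cancel and isostasy reduces to e = (Σt_A − Σt_B) − (Σ(ρt)_A − Σ(ρt)_B) / ρ_m.
Σt_A = 28.36 km; Σt_B = 22.783 km; Σ(ρt)_A = 79.06326; Σ(ρt)_B = 65.532936 (in km·g cm⁻³).
e = (28.36 − 22.783) − (79.06326 − 65.532936) / 3.395 = 1.59 km.

1.59 km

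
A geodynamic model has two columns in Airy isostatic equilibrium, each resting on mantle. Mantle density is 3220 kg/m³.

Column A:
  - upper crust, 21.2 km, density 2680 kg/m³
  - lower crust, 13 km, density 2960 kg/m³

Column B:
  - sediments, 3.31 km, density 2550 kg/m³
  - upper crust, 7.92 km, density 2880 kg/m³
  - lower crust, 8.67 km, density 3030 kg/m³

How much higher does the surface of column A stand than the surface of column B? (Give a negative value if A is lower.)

2.57 km

For any compensation level in the mantle, the mantle terms cancel and isostasy reduces to e = (Σt_A − Σt_B) − (Σ(ρt)_A − Σ(ρt)_B) / ρ_m.
Σt_A = 34.2 km; Σt_B = 19.9 km; Σ(ρt)_A = 95296; Σ(ρt)_B = 57520.2 (in km·kg/m³).
e = (34.2 − 19.9) − (95296 − 57520.2) / 3220 = 2.57 km.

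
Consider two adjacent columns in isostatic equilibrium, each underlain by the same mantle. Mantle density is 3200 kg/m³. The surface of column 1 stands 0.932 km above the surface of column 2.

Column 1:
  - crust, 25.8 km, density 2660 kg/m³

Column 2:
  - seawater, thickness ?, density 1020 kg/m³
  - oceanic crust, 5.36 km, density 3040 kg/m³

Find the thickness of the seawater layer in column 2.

Take the compensation level at the base of the deeper column (depth z_c below the surface of column 1) and equate Σ ρ_i t_i down to z_c; mantle fills any gap and the z_c terms cancel.
Column 1: 25.8×2660 + (z_c − 25.8)×3200
Column 2: 0.932×0 + x×1020 + 5.36×3040 + (z_c − 0.932 − 5.36 − x)×3200
The z_c×3200 term appears on both sides and cancels. Collect the known terms of each column as K = Σ(ρt)_known − 3200 × (depth of known layers): K_1 = 68628 − 3200×25.8 = −13932; K_2 = 16294.4 − 3200×(0.932 + 5.36) = −3840.
Balance: K_1 = K_2 − x×(3200 − 1020), so x = (K_2 − K_1)/(3200 − 1020) = 10092/2180 = 4.63 km.

4.63 km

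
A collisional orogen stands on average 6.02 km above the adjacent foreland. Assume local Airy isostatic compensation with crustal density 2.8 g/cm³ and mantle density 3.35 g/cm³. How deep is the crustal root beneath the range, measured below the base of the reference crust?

30.6 km

By Archimedes' principle applied to the lithosphere: the weight of the topography is balanced by the buoyancy of the root, ρ_c h = (ρ_m − ρ_c) r.
r = h · ρ_c / (ρ_m − ρ_c) = 6.02 km × 2.8 / (3.35 − 2.8) = 30.6 km.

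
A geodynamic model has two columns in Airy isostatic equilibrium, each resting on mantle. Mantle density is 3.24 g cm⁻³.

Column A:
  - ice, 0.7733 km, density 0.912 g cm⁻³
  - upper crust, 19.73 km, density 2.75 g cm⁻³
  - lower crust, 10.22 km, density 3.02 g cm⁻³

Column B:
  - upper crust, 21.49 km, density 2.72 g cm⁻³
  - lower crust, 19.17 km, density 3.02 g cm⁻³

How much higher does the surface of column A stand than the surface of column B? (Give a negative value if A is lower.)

−0.517 km

For any compensation level in the mantle, the mantle terms cancel and isostasy reduces to e = (Σt_A − Σt_B) − (Σ(ρt)_A − Σ(ρt)_B) / ρ_m.
Σt_A = 30.7233 km; Σt_B = 40.66 km; Σ(ρt)_A = 85.8271496; Σ(ρt)_B = 116.3462 (in km·g cm⁻³).
e = (30.7233 − 40.66) − (85.8271496 − 116.3462) / 3.24 = −0.517 km.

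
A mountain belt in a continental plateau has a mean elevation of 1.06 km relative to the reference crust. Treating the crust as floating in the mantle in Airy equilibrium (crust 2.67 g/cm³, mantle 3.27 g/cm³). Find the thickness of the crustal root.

4.72 km

Isostatic balance requires: the weight of the topography is balanced by the buoyancy of the root, ρ_c h = (ρ_m − ρ_c) r.
r = h · ρ_c / (ρ_m − ρ_c) = 1.06 km × 2.67 / (3.27 − 2.67) = 4.72 km.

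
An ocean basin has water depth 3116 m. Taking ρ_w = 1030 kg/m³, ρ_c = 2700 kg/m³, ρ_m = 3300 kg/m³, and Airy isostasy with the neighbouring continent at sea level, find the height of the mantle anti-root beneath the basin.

For local isostatic compensation: replacing crust with seawater at the top is compensated by replacing crust with mantle at the base: d (ρ_c − ρ_w) = a (ρ_m − ρ_c).
a = d (ρ_c − ρ_w)/(ρ_m − ρ_c) = 3116 m × 1670/600 = 8670 m.

8670 m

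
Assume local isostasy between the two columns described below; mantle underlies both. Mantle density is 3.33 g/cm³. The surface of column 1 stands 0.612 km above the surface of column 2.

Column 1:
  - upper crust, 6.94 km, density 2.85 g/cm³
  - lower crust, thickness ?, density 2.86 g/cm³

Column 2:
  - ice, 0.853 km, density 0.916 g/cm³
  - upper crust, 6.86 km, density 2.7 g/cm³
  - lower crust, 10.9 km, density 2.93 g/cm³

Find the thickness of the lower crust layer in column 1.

Take the compensation level at the base of the deeper column (depth z_c below the surface of column 1) and equate Σ ρ_i t_i down to z_c; mantle fills any gap and the z_c terms cancel.
Column 1: 6.94×2.85 + x×2.86 + (z_c − 6.94 − x)×3.33
Column 2: 0.612×0 + 0.853×0.916 + 6.86×2.7 + 10.9×2.93 + (z_c − 0.612 − 18.613)×3.33
The z_c×3.33 term appears on both sides and cancels. Collect the known terms of each column as K = Σ(ρt)_known − 3.33 × (depth of known layers): K_1 = 19.779 − 3.33×6.94 = −3.3312; K_2 = 51.240348 − 3.33×(0.612 + 18.613) = −12.778902.
Balance: K_1 − x×(3.33 − 2.86) = K_2, so x = (K_1 − K_2)/(3.33 − 2.86) = 9.4477/0.47 = 20.1 km.

20.1 km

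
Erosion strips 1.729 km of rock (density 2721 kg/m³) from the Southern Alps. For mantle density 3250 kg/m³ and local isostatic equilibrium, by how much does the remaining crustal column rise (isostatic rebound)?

Unloading: uplift u = e ρ_c/ρ_m = 1.729 km × 2721/3250 = 1.45 km.

1.45 km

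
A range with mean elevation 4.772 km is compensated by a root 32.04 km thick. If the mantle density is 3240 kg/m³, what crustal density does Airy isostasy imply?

ρ_c h = (ρ_m − ρ_c) r → ρ_c (h + r) = ρ_m r → ρ_c = ρ_m r / (h + r).
ρ_c = 3240 × 32.04 km / (4.772 km + 32.04 km) = 2820 kg/m³.

2820 kg/m³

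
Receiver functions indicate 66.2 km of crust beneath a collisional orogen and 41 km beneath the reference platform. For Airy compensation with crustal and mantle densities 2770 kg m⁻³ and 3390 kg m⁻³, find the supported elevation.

4.61 km

Excess crust Δ = 66.2 km − 41 km = 25.2 km, split between elevation h and root r with h + r = Δ.
Airy balance ρ_c h = (ρ_m − ρ_c) r gives r = h ρ_c/(ρ_m − ρ_c), so h (1 + ρ_c/(ρ_m − ρ_c)) = Δ, i.e. h = Δ (ρ_m − ρ_c)/ρ_m.
h = 25.2 km × 620/3390 = 4.61 km.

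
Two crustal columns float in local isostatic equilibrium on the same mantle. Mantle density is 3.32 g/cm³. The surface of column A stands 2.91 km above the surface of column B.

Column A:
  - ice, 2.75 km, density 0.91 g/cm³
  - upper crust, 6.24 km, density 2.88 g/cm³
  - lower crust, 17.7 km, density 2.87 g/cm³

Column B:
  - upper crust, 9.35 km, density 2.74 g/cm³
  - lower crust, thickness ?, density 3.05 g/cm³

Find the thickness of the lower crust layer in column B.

Take the compensation level at the base of the deeper column (depth z_c below the surface of column A) and equate Σ ρ_i t_i down to z_c; mantle fills any gap and the z_c terms cancel.
Column A: 2.75×0.91 + 6.24×2.88 + 17.7×2.87 + (z_c − 26.69)×3.32
Column B: 2.91×0 + 9.35×2.74 + x×3.05 + (z_c − 2.91 − 9.35 − x)×3.32
The z_c×3.32 term appears on both sides and cancels. Collect the known terms of each column as K = Σ(ρt)_known − 3.32 × (depth of known layers): K_A = 71.2727 − 3.32×26.69 = −17.3381; K_B = 25.619 − 3.32×(2.91 + 9.35) = −15.0842.
Balance: K_A = K_B − x×(3.32 − 3.05), so x = (K_B − K_A)/(3.32 − 3.05) = 2.2539/0.27 = 8.35 km.

8.35 km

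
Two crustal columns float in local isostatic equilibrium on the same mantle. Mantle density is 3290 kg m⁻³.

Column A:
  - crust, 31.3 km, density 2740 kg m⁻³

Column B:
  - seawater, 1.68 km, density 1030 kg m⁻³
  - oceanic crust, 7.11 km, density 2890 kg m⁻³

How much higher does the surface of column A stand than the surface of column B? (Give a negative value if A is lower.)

For any compensation level in the mantle, the mantle terms cancel and isostasy reduces to e = (Σt_A − Σt_B) − (Σ(ρt)_A − Σ(ρt)_B) / ρ_m.
Σt_A = 31.3 km; Σt_B = 8.79 km; Σ(ρt)_A = 85762; Σ(ρt)_B = 22278.3 (in km·kg m⁻³).
e = (31.3 − 8.79) − (85762 − 22278.3) / 3290 = 3.21 km.

3.21 km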